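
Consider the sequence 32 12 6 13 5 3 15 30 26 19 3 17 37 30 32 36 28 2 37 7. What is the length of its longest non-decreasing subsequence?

8

Let dp[i] be the longest non-decreasing subsequence ending at position i. Then dp = [1, 1, 1, 2, 1, 1, 3, 4, 4, 4, 2, 4, 5, 5, 6, 7, 5, 1, 8, 3].
The maximum is 8; one witness is 12, 13, 15, 30, 30, 32, 36, 37 at positions 2,4,7,8,14,15,16,19.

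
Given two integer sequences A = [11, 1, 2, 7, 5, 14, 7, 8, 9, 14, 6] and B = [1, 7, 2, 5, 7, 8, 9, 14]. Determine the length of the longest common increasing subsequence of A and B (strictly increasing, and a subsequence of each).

For each value that appears in both, track the longest common increasing run ending there.
The best achievable length is 7; one witness is 1, 2, 5, 7, 8, 9, 14 (A-positions 2,3,5,7,8,9,10, B-positions 1,3,4,5,6,7,8).

7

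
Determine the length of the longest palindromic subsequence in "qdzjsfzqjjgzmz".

One longest palindromic subsequence is zzjjzz (positions 3,7,9,10,12,14); it reads the same forward and backward, and the interval DP gives dp[1][14] = 6.

6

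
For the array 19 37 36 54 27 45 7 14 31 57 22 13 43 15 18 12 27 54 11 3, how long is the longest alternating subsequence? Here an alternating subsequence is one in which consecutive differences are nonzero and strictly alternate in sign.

15

A longest alternating subsequence is 19, 37, 36, 54, 27, 45, 7, 31, 22, 43, 15, 18, 12, 27, 11 (positions 1,2,3,4,5,6,7,9,11,13,14,15,16,17,19); its 14 consecutive differences strictly alternate in sign, and length 15 is optimal.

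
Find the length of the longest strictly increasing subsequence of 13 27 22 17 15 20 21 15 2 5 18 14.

4

Scanning left to right, the best length ending at each element is: 13→1, 27→2, 22→2, 17→2, 15→2, 20→3, 21→4, 15→2, 2→1, 5→2, 18→3, 14→3.
So the longest increasing subsequence has length 4, e.g. 13, 17, 20, 21.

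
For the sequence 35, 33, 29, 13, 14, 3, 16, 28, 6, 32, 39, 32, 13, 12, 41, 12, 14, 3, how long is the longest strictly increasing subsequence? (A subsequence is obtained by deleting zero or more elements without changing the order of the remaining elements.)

7

Let dp[i] be the longest increasing subsequence ending at position i. Then dp = [1, 1, 1, 1, 2, 1, 3, 4, 2, 5, 6, 5, 3, 3, 7, 3, 4, 1].
The maximum is 7; one witness is 13, 14, 16, 28, 32, 39, 41 at positions 4,5,7,8,10,11,15.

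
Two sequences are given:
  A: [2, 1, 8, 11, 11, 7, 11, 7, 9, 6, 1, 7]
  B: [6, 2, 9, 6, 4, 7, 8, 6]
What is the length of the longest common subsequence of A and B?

Backtracking the LCS table gives one alignment: 2 (A1,B2) → 9 (A9,B3) → 6 (A10,B4) → 7 (A12,B6).
So the longest common subsequence has length 4.

4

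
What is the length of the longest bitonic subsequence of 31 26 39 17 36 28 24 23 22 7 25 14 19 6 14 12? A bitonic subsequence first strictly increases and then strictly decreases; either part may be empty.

One longest bitonic subsequence is 31, 39, 36, 28, 24, 23, 22, 19, 14, 12 (positions 1,3,5,6,7,8,9,13,15,16): it rises to 39 then falls. Length 10 is optimal.

10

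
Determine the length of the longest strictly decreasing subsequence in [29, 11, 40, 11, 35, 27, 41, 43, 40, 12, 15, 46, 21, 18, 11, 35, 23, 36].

Let dp[i] be the longest decreasing subsequence ending at position i. Then dp = [1, 2, 1, 2, 2, 3, 1, 1, 2, 4, 4, 1, 4, 5, 6, 3, 4, 3].
The maximum is 6; one witness is 40, 35, 27, 21, 18, 11 at positions 3,5,6,13,14,15.

6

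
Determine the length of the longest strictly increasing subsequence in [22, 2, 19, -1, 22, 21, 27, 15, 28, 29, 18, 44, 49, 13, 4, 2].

One longest increasing subsequence is 2, 19, 22, 27, 28, 29, 44, 49 (positions 2,3,5,7,9,10,12,13), of length 8; no longer one exists.

8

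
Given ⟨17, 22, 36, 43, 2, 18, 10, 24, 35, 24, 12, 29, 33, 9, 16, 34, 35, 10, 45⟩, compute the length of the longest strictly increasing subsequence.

8

Scanning left to right, the best length ending at each element is: 17→1, 22→2, 36→3, 43→4, 2→1, 18→2, 10→2, 24→3, 35→4, 24→3, 12→3, 29→4, 33→5, 9→2, 16→4, 34→6, 35→7, 10→3, 45→8.
So the longest increasing subsequence has length 8, e.g. 17, 22, 24, 29, 33, 34, 35, 45.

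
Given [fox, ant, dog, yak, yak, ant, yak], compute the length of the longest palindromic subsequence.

Using dp[i][j] = 2 + dp[i+1][j−1] if the ends match, else max(dp[i+1][j], dp[i][j−1]):
dp[1][7] = 4. A witness is ant yak yak ant at positions 2,4,5,6.

4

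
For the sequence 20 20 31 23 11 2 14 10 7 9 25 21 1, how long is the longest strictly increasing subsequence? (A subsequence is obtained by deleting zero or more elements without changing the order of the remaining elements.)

Scanning left to right, the best length ending at each element is: 20→1, 20→1, 31→2, 23→2, 11→1, 2→1, 14→2, 10→2, 7→2, 9→3, 25→4, 21→4, 1→1.
So the longest increasing subsequence has length 4, e.g. 2, 7, 9, 25.

4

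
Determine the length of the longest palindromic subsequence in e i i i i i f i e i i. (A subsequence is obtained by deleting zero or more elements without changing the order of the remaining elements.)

8

One longest palindromic subsequence is iiiiiiii (positions 2,3,4,5,6,8,10,11); it reads the same forward and backward, and the interval DP gives dp[1][11] = 8.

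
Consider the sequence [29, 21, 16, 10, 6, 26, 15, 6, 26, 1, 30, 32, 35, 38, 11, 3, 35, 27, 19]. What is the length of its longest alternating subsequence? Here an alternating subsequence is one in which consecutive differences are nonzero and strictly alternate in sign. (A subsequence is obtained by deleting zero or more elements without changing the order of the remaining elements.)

10

Track the best alternating length ending on an up-step vs a down-step at each position: up/down = 1/1, 1/2, 1/2, 1/2, 1/2, 3/2, 3/4, 1/4, 5/2, 1/6, 7/1, 7/1, 7/1, 7/1, 7/8, 7/8, 9/8, 9/10, 9/10.
The maximum over both is 10; one such subsequence is 29, 21, 26, 15, 26, 1, 30, 11, 35, 27.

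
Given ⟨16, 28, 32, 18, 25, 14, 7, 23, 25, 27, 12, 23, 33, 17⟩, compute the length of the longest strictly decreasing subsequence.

Scanning left to right, the best length ending at each element is: 16→1, 28→1, 32→1, 18→2, 25→2, 14→3, 7→4, 23→3, 25→2, 27→2, 12→4, 23→3, 33→1, 17→4.
So the longest decreasing subsequence has length 4, e.g. 28, 18, 14, 7.

4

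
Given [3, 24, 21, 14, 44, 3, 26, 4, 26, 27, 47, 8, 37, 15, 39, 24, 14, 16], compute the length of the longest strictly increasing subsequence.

6

One longest increasing subsequence is 3, 24, 26, 27, 37, 39 (positions 1,2,7,10,13,15), of length 6; no longer one exists.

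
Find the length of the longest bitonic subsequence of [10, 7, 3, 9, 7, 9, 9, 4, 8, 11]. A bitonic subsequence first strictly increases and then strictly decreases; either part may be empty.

4

One longest bitonic subsequence is 10, 9, 7, 4 (positions 1,4,5,8): it rises to 10 then falls. Length 4 is optimal.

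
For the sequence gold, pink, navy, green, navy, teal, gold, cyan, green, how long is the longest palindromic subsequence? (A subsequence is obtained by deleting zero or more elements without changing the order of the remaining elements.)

5

Using dp[i][j] = 2 + dp[i+1][j−1] if the ends match, else max(dp[i+1][j], dp[i][j−1]):
dp[1][9] = 5. A witness is gold navy green navy gold at positions 1,3,4,5,7.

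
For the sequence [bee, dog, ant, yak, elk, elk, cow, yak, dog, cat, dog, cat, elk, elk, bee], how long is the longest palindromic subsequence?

One longest palindromic subsequence is bee elk elk cat dog cat elk elk bee (positions 1,5,6,10,11,12,13,14,15); it reads the same forward and backward, and the interval DP gives dp[1][15] = 9.

9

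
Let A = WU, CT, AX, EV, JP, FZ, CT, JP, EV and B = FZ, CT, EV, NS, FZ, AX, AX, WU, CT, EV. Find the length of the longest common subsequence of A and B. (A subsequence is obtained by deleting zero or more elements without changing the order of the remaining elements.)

5

A longest common subsequence is CT, EV, FZ, CT, EV (length 5); the LCS DP confirms no longer common subsequence exists.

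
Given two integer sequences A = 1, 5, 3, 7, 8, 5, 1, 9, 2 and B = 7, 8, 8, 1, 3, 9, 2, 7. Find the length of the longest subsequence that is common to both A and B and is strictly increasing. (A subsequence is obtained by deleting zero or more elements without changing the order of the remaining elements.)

3

For each value that appears in both, track the longest common increasing run ending there.
The best achievable length is 3; one witness is 7, 8, 9 (A-positions 4,5,8, B-positions 1,2,6).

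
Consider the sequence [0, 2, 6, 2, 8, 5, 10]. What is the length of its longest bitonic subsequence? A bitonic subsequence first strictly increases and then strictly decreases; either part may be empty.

Let inc[i] be the LIS ending at i and dec[i] the longest strictly decreasing subsequence starting at i. inc = [1, 2, 3, 2, 4, 3, 5], dec = [1, 1, 2, 1, 2, 1, 1].
max_i inc[i]+dec[i]−1 = 5, with one witness 0, 2, 6, 8, 5.

5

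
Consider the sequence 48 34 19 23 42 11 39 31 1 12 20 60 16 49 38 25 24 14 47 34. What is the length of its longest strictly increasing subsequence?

One longest increasing subsequence is 19, 23, 31, 38, 47 (positions 3,4,8,15,19), of length 5; no longer one exists.

5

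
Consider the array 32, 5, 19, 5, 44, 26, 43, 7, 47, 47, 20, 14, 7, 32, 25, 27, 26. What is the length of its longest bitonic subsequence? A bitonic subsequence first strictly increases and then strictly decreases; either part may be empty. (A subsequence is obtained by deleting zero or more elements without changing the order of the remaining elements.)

Let inc[i] be the LIS ending at i and dec[i] the longest strictly decreasing subsequence starting at i. inc = [1, 1, 2, 1, 3, 3, 4, 2, 5, 5, 3, 3, 2, 4, 4, 5, 5], dec = [5, 1, 3, 1, 5, 4, 4, 1, 4, 4, 3, 2, 1, 3, 1, 2, 1].
max_i inc[i]+dec[i]−1 = 8, with one witness 5, 19, 26, 43, 47, 32, 27, 26.

8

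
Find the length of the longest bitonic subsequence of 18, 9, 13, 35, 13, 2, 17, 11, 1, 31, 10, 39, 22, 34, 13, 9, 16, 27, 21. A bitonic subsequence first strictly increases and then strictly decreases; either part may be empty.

Let inc[i] be the LIS ending at i and dec[i] the longest strictly decreasing subsequence starting at i. inc = [1, 1, 2, 3, 2, 1, 3, 2, 1, 4, 2, 5, 4, 5, 3, 2, 4, 5, 5], dec = [5, 3, 4, 5, 4, 2, 4, 3, 1, 4, 2, 4, 3, 3, 2, 1, 1, 2, 1].
max_i inc[i]+dec[i]−1 = 8, with one witness 9, 13, 17, 31, 39, 34, 27, 21.

8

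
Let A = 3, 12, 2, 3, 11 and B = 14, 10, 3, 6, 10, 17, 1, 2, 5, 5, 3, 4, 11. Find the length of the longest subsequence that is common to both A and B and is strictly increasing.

For each value that appears in both, track the longest common increasing run ending there.
The best achievable length is 3; one witness is 2, 3, 11 (A-positions 3,4,5, B-positions 8,11,13).

3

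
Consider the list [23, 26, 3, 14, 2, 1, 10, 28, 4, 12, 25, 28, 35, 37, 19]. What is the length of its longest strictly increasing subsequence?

Scanning left to right, the best length ending at each element is: 23→1, 26→2, 3→1, 14→2, 2→1, 1→1, 10→2, 28→3, 4→2, 12→3, 25→4, 28→5, 35→6, 37→7, 19→4.
So the longest increasing subsequence has length 7, e.g. 3, 10, 12, 25, 28, 35, 37.

7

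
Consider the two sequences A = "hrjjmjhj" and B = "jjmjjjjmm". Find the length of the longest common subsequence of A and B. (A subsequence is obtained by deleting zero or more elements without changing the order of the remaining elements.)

5

Backtracking the LCS table gives one alignment: j (A3,B1) → j (A4,B2) → m (A5,B3) → j (A6,B6) → j (A8,B7).
So the longest common subsequence has length 5.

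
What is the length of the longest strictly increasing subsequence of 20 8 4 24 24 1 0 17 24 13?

Let dp[i] be the longest increasing subsequence ending at position i. Then dp = [1, 1, 1, 2, 2, 1, 1, 2, 3, 2].
The maximum is 3; one witness is 8, 17, 24 at positions 2,8,9.

3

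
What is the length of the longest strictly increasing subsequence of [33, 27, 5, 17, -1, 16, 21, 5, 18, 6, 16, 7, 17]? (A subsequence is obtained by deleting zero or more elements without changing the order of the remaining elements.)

5

One longest increasing subsequence is -1, 5, 6, 16, 17 (positions 5,8,10,11,13), of length 5; no longer one exists.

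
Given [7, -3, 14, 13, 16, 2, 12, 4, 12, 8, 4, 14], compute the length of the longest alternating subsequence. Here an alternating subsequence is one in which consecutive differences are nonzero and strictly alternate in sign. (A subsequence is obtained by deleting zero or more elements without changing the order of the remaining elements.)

11

A longest alternating subsequence is 7, -3, 14, 13, 16, 2, 12, 4, 12, 8, 14 (positions 1,2,3,4,5,6,7,8,9,10,12); its 10 consecutive differences strictly alternate in sign, and length 11 is optimal.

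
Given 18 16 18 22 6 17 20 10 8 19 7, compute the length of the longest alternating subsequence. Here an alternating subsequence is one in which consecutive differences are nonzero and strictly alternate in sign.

8

A longest alternating subsequence is 18, 16, 18, 6, 17, 10, 19, 7 (positions 1,2,3,5,6,8,10,11); its 7 consecutive differences strictly alternate in sign, and length 8 is optimal.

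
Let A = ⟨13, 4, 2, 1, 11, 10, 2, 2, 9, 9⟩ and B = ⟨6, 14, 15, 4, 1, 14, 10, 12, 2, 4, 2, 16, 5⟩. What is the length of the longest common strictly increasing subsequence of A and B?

2

For each value that appears in both, track the longest common increasing run ending there.
The best achievable length is 2; one witness is 4, 10 (A-positions 2,6, B-positions 4,7).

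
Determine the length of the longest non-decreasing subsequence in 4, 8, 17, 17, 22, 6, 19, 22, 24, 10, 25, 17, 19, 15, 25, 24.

Let dp[i] be the longest non-decreasing subsequence ending at position i. Then dp = [1, 2, 3, 4, 5, 2, 5, 6, 7, 3, 8, 5, 6, 4, 9, 8].
The maximum is 9; one witness is 4, 8, 17, 17, 22, 22, 24, 25, 25 at positions 1,2,3,4,5,8,9,11,15.

9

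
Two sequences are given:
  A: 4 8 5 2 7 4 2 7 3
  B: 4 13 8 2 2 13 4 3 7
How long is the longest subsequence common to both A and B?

5

A longest common subsequence is 4, 8, 2, 4, 7 (length 5); the LCS DP confirms no longer common subsequence exists.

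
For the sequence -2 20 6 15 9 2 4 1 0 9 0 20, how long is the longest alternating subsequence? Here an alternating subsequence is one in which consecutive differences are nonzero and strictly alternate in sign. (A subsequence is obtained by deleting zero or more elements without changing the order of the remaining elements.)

A longest alternating subsequence is -2, 20, 6, 15, 2, 4, 1, 9, 0, 20 (positions 1,2,3,4,6,7,8,10,11,12); its 9 consecutive differences strictly alternate in sign, and length 10 is optimal.

10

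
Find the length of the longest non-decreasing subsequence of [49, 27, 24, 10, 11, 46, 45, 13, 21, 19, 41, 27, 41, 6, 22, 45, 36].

7

Scanning left to right, the best length ending at each element is: 49→1, 27→1, 24→1, 10→1, 11→2, 46→3, 45→3, 13→3, 21→4, 19→4, 41→5, 27→5, 41→6, 6→1, 22→5, 45→7, 36→6.
So the longest non-decreasing subsequence has length 7, e.g. 10, 11, 13, 21, 41, 41, 45.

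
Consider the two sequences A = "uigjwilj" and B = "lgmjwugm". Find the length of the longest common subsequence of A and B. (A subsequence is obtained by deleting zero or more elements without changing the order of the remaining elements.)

3

A longest common subsequence is gjw (length 3); the LCS DP confirms no longer common subsequence exists.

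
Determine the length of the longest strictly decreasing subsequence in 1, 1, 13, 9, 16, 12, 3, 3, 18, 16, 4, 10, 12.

Let dp[i] be the longest decreasing subsequence ending at position i. Then dp = [1, 1, 1, 2, 1, 2, 3, 3, 1, 2, 3, 3, 3].
The maximum is 3; one witness is 13, 9, 3 at positions 3,4,7.

3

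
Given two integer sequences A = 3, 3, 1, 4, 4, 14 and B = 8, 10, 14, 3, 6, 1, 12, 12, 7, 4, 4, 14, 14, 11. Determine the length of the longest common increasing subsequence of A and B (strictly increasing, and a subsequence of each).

3

For each value that appears in both, track the longest common increasing run ending there.
The best achievable length is 3; one witness is 3, 4, 14 (A-positions 1,4,6, B-positions 4,10,12).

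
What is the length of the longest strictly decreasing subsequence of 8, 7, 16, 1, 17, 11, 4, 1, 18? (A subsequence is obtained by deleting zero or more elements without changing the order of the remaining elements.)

4

One longest decreasing subsequence is 8, 7, 4, 1 (positions 1,2,7,8), of length 4; no longer one exists.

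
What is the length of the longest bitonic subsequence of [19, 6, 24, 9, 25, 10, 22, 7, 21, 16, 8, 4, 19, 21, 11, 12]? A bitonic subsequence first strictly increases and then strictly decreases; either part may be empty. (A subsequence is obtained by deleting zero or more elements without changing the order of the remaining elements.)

8

One longest bitonic subsequence is 19, 24, 25, 22, 21, 16, 8, 4 (positions 1,3,5,7,9,10,11,12): it rises to 25 then falls. Length 8 is optimal.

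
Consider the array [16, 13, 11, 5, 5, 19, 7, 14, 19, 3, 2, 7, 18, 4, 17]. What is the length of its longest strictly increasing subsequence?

4

One longest increasing subsequence is 5, 7, 14, 19 (positions 4,7,8,9), of length 4; no longer one exists.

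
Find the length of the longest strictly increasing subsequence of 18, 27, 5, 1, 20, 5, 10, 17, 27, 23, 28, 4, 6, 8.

6

Let dp[i] be the longest increasing subsequence ending at position i. Then dp = [1, 2, 1, 1, 2, 2, 3, 4, 5, 5, 6, 2, 3, 4].
The maximum is 6; one witness is 1, 5, 10, 17, 27, 28 at positions 4,6,7,8,9,11.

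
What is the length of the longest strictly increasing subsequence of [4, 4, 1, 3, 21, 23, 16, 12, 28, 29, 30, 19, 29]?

Let dp[i] be the longest increasing subsequence ending at position i. Then dp = [1, 1, 1, 2, 3, 4, 3, 3, 5, 6, 7, 4, 6].
The maximum is 7; one witness is 1, 3, 21, 23, 28, 29, 30 at positions 3,4,5,6,9,10,11.

7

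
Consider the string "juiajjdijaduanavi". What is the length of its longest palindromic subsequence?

One longest palindromic subsequence is iaauaai (positions 3,4,10,12,13,15,17); it reads the same forward and backward, and the interval DP gives dp[1][17] = 7.

7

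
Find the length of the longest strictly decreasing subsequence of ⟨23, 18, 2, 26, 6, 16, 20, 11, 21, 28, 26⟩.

Scanning left to right, the best length ending at each element is: 23→1, 18→2, 2→3, 26→1, 6→3, 16→3, 20→2, 11→4, 21→2, 28→1, 26→2.
So the longest decreasing subsequence has length 4, e.g. 23, 18, 16, 11.

4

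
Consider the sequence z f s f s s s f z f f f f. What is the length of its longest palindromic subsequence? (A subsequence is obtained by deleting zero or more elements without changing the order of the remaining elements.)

8

One longest palindromic subsequence is zfssssfz (positions 1,2,3,5,6,7,8,9); it reads the same forward and backward, and the interval DP gives dp[1][13] = 8.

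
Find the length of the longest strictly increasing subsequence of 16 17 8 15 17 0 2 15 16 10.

4

Let dp[i] be the longest increasing subsequence ending at position i. Then dp = [1, 2, 1, 2, 3, 1, 2, 3, 4, 3].
The maximum is 4; one witness is 0, 2, 15, 16 at positions 6,7,8,9.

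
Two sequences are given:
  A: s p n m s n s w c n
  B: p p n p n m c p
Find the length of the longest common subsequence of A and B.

Backtracking the LCS table gives one alignment: p (A2,B4) → n (A3,B5) → m (A4,B6) → c (A9,B7).
So the longest common subsequence has length 4.

4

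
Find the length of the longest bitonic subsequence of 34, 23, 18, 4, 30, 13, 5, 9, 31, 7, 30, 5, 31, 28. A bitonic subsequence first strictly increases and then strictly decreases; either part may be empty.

7

One longest bitonic subsequence is 34, 23, 18, 13, 9, 7, 5 (positions 1,2,3,6,8,10,12): it rises to 34 then falls. Length 7 is optimal.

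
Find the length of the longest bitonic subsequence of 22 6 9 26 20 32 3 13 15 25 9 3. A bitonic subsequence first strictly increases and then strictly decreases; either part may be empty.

7

Let inc[i] be the LIS ending at i and dec[i] the longest strictly decreasing subsequence starting at i. inc = [1, 1, 2, 3, 3, 4, 1, 3, 4, 5, 2, 1], dec = [5, 2, 2, 5, 4, 4, 1, 3, 3, 3, 2, 1].
max_i inc[i]+dec[i]−1 = 7, with one witness 6, 9, 26, 20, 15, 9, 3.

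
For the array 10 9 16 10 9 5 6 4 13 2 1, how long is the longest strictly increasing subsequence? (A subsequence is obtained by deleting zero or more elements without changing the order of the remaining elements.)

Let dp[i] be the longest increasing subsequence ending at position i. Then dp = [1, 1, 2, 2, 1, 1, 2, 1, 3, 1, 1].
The maximum is 3; one witness is 9, 10, 13 at positions 2,4,9.

3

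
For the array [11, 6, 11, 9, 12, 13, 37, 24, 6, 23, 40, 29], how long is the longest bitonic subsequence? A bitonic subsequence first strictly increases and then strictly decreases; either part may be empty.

7

One longest bitonic subsequence is 6, 11, 12, 13, 37, 24, 23 (positions 2,3,5,6,7,8,10): it rises to 37 then falls. Length 7 is optimal.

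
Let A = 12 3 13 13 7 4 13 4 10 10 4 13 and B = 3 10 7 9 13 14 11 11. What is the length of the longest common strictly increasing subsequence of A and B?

3

A longest common strictly increasing subsequence is 3, 7, 13 (length 3); it appears in order in both A and B, and no longer such subsequence exists.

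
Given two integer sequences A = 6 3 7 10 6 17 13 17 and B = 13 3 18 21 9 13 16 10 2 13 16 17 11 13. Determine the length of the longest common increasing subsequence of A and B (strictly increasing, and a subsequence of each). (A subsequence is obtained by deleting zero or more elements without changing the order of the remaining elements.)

4

A longest common strictly increasing subsequence is 3, 10, 13, 17 (length 4); it appears in order in both A and B, and no longer such subsequence exists.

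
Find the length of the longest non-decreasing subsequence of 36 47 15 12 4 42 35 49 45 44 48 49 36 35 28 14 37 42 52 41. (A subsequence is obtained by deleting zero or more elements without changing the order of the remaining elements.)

Scanning left to right, the best length ending at each element is: 36→1, 47→2, 15→1, 12→1, 4→1, 42→2, 35→2, 49→3, 45→3, 44→3, 48→4, 49→5, 36→3, 35→3, 28→2, 14→2, 37→4, 42→5, 52→6, 41→5.
So the longest non-decreasing subsequence has length 6, e.g. 36, 42, 45, 48, 49, 52.

6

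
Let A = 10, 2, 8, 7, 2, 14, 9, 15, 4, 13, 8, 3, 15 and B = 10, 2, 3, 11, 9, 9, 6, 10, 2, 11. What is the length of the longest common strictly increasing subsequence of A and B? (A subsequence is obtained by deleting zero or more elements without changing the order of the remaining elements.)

A longest common strictly increasing subsequence is 2, 3 (length 2); it appears in order in both A and B, and no longer such subsequence exists.

2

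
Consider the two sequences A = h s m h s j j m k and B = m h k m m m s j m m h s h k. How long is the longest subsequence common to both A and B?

A longest common subsequence is hsmhsk (length 6); the LCS DP confirms no longer common subsequence exists.

6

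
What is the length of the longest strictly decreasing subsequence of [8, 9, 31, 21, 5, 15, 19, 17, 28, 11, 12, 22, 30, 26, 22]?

5

Scanning left to right, the best length ending at each element is: 8→1, 9→1, 31→1, 21→2, 5→3, 15→3, 19→3, 17→4, 28→2, 11→5, 12→5, 22→3, 30→2, 26→3, 22→4.
So the longest decreasing subsequence has length 5, e.g. 31, 21, 19, 17, 11.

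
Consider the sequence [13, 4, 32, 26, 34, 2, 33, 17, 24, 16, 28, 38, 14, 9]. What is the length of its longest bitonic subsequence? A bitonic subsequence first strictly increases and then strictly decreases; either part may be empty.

Let inc[i] be the LIS ending at i and dec[i] the longest strictly decreasing subsequence starting at i. inc = [1, 1, 2, 2, 3, 1, 3, 2, 3, 2, 4, 5, 2, 2], dec = [3, 2, 6, 5, 6, 1, 5, 4, 4, 3, 3, 3, 2, 1].
max_i inc[i]+dec[i]−1 = 8, with one witness 13, 32, 34, 33, 24, 16, 14, 9.

8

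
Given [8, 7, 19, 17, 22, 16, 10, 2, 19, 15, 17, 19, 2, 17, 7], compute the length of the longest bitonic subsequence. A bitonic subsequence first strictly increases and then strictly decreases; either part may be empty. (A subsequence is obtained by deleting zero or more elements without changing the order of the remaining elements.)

7

Let inc[i] be the LIS ending at i and dec[i] the longest strictly decreasing subsequence starting at i. inc = [1, 1, 2, 2, 3, 2, 2, 1, 3, 3, 4, 5, 1, 4, 2], dec = [3, 2, 5, 4, 4, 3, 2, 1, 3, 2, 2, 3, 1, 2, 1].
max_i inc[i]+dec[i]−1 = 7, with one witness 8, 10, 15, 17, 19, 17, 7.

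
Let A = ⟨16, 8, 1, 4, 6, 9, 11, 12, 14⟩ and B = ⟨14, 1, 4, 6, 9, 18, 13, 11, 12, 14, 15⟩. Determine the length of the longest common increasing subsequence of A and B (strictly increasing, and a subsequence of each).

A longest common strictly increasing subsequence is 1, 4, 6, 9, 11, 12, 14 (length 7); it appears in order in both A and B, and no longer such subsequence exists.

7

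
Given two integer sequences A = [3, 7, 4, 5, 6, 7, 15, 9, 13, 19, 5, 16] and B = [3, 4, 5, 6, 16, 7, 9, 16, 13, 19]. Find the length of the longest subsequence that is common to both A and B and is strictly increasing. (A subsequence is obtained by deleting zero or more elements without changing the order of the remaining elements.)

8

For each value that appears in both, track the longest common increasing run ending there.
The best achievable length is 8; one witness is 3, 4, 5, 6, 7, 9, 13, 19 (A-positions 1,3,4,5,6,8,9,10, B-positions 1,2,3,4,6,7,9,10).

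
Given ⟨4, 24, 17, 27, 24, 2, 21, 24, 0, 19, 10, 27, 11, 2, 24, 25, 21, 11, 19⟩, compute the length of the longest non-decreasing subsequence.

Scanning left to right, the best length ending at each element is: 4→1, 24→2, 17→2, 27→3, 24→3, 2→1, 21→3, 24→4, 0→1, 19→3, 10→2, 27→5, 11→3, 2→2, 24→5, 25→6, 21→4, 11→4, 19→5.
So the longest non-decreasing subsequence has length 6, e.g. 4, 24, 24, 24, 24, 25.

6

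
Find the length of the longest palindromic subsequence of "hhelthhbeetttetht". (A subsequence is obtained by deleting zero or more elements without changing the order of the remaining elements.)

9

One longest palindromic subsequence is thettteht (positions 5,6,10,11,12,13,14,16,17); it reads the same forward and backward, and the interval DP gives dp[1][17] = 9.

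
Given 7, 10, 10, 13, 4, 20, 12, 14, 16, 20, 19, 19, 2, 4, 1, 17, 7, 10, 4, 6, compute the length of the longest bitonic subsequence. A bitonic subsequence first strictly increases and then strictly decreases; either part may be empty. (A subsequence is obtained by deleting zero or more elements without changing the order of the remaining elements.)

10

Let inc[i] be the LIS ending at i and dec[i] the longest strictly decreasing subsequence starting at i. inc = [1, 2, 2, 3, 1, 4, 3, 4, 5, 6, 6, 6, 1, 2, 1, 6, 3, 4, 2, 3], dec = [4, 4, 4, 4, 3, 5, 3, 3, 3, 5, 4, 4, 2, 2, 1, 3, 2, 2, 1, 1].
max_i inc[i]+dec[i]−1 = 10, with one witness 7, 10, 13, 14, 16, 20, 19, 17, 10, 6.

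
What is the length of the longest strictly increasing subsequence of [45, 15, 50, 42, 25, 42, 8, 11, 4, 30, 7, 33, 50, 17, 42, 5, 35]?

Scanning left to right, the best length ending at each element is: 45→1, 15→1, 50→2, 42→2, 25→2, 42→3, 8→1, 11→2, 4→1, 30→3, 7→2, 33→4, 50→5, 17→3, 42→5, 5→2, 35→5.
So the longest increasing subsequence has length 5, e.g. 15, 25, 30, 33, 50.

5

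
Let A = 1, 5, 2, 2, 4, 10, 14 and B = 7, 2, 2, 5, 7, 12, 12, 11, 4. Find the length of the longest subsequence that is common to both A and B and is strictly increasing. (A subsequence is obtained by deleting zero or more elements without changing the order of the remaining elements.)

A longest common strictly increasing subsequence is 2, 4 (length 2); it appears in order in both A and B, and no longer such subsequence exists.

2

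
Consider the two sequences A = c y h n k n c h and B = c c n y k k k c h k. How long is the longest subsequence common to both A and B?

Backtracking the LCS table gives one alignment: c (A1,B2) → y (A2,B4) → k (A5,B7) → c (A7,B8) → h (A8,B9).
So the longest common subsequence has length 5.

5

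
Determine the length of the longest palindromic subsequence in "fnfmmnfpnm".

6

Using dp[i][j] = 2 + dp[i+1][j−1] if the ends match, else max(dp[i+1][j], dp[i][j−1]):
dp[1][10] = 6. A witness is nfmmfn at positions 2,3,4,5,7,9.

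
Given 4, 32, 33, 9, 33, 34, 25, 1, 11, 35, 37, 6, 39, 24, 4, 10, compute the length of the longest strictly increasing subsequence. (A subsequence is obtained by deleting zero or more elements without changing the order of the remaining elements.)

One longest increasing subsequence is 4, 32, 33, 34, 35, 37, 39 (positions 1,2,3,6,10,11,13), of length 7; no longer one exists.

7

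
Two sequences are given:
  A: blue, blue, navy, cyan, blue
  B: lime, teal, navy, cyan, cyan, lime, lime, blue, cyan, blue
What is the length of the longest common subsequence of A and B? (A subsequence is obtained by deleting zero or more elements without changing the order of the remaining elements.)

3

Backtracking the LCS table gives one alignment: blue (A2,B8) → cyan (A4,B9) → blue (A5,B10).
So the longest common subsequence has length 3.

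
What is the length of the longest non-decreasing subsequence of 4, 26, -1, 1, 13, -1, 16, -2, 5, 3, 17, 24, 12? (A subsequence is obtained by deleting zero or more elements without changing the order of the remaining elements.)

Let dp[i] be the longest non-decreasing subsequence ending at position i. Then dp = [1, 2, 1, 2, 3, 2, 4, 1, 3, 3, 5, 6, 4].
The maximum is 6; one witness is -1, 1, 13, 16, 17, 24 at positions 3,4,5,7,11,12.

6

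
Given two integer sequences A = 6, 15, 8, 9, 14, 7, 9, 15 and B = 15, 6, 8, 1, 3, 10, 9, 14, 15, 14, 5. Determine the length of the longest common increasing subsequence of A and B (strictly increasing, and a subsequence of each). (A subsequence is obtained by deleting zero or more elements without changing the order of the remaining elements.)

5

For each value that appears in both, track the longest common increasing run ending there.
The best achievable length is 5; one witness is 6, 8, 9, 14, 15 (A-positions 1,3,4,5,8, B-positions 2,3,7,8,9).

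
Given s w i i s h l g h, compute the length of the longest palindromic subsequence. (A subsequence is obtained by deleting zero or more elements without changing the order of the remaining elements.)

Using dp[i][j] = 2 + dp[i+1][j−1] if the ends match, else max(dp[i+1][j], dp[i][j−1]):
dp[1][9] = 4. A witness is siis at positions 1,3,4,5.

4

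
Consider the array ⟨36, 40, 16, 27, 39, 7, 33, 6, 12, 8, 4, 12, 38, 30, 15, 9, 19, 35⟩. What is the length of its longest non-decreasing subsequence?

6

Let dp[i] be the longest non-decreasing subsequence ending at position i. Then dp = [1, 2, 1, 2, 3, 1, 3, 1, 2, 2, 1, 3, 4, 4, 4, 3, 5, 6].
The maximum is 6; one witness is 7, 12, 12, 15, 19, 35 at positions 6,9,12,15,17,18.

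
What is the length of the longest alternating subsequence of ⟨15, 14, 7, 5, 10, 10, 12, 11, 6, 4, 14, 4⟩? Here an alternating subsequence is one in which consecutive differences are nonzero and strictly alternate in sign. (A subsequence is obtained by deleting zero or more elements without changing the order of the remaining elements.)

6

Track the best alternating length ending on an up-step vs a down-step at each position: up/down = 1/1, 1/2, 1/2, 1/2, 3/2, 3/2, 3/2, 3/4, 3/4, 1/4, 5/2, 1/6.
The maximum over both is 6; one such subsequence is 15, 7, 12, 11, 14, 4.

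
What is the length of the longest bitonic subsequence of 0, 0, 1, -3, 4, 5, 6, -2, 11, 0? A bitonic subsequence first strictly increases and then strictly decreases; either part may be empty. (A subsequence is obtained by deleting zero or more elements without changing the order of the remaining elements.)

7

Let inc[i] be the LIS ending at i and dec[i] the longest strictly decreasing subsequence starting at i. inc = [1, 1, 2, 1, 3, 4, 5, 2, 6, 3], dec = [2, 2, 2, 1, 2, 2, 2, 1, 2, 1].
max_i inc[i]+dec[i]−1 = 7, with one witness 0, 1, 4, 5, 6, 11, 0.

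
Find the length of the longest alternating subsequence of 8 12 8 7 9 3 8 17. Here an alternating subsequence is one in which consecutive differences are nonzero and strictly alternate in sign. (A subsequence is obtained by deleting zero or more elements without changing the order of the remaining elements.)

6

Track the best alternating length ending on an up-step vs a down-step at each position: up/down = 1/1, 2/1, 1/3, 1/3, 4/3, 1/5, 6/5, 6/1.
The maximum over both is 6; one such subsequence is 8, 12, 8, 9, 3, 8.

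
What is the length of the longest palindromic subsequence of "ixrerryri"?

Using dp[i][j] = 2 + dp[i+1][j−1] if the ends match, else max(dp[i+1][j], dp[i][j−1]):
dp[1][9] = 6. A witness is irrrri at positions 1,3,5,6,8,9.

6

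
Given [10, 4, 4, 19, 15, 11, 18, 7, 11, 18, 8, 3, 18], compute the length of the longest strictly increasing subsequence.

One longest increasing subsequence is 4, 7, 11, 18 (positions 2,8,9,10), of length 4; no longer one exists.

4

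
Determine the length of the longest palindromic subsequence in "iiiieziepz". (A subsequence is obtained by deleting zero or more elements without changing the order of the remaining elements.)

5

One longest palindromic subsequence is iiiii (positions 1,2,3,4,7); it reads the same forward and backward, and the interval DP gives dp[1][10] = 5.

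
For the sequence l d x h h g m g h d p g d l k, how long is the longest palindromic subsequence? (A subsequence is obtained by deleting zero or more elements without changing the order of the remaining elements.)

Using dp[i][j] = 2 + dp[i+1][j−1] if the ends match, else max(dp[i+1][j], dp[i][j−1]):
dp[1][15] = 9. A witness is ldhgmghdl at positions 1,2,5,6,7,8,9,13,14.

9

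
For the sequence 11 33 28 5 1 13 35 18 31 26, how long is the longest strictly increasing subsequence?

Scanning left to right, the best length ending at each element is: 11→1, 33→2, 28→2, 5→1, 1→1, 13→2, 35→3, 18→3, 31→4, 26→4.
So the longest increasing subsequence has length 4, e.g. 11, 13, 18, 31.

4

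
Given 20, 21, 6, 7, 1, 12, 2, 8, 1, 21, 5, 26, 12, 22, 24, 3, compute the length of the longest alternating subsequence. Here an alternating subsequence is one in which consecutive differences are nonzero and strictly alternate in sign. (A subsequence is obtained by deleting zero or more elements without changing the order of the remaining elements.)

A longest alternating subsequence is 20, 21, 6, 7, 1, 12, 2, 8, 1, 21, 5, 26, 12, 22, 3 (positions 1,2,3,4,5,6,7,8,9,10,11,12,13,14,16); its 14 consecutive differences strictly alternate in sign, and length 15 is optimal.

15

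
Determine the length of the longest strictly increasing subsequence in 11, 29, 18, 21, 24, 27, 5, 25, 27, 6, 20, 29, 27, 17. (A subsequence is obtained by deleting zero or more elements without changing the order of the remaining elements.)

7

Let dp[i] be the longest increasing subsequence ending at position i. Then dp = [1, 2, 2, 3, 4, 5, 1, 5, 6, 2, 3, 7, 6, 3].
The maximum is 7; one witness is 11, 18, 21, 24, 25, 27, 29 at positions 1,3,4,5,8,9,12.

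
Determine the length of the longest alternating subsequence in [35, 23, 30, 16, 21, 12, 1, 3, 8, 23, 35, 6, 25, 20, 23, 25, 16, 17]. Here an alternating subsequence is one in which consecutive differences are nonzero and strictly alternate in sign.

Track the best alternating length ending on an up-step vs a down-step at each position: up/down = 1/1, 1/2, 3/2, 1/4, 5/4, 1/6, 1/6, 7/6, 7/6, 7/4, 7/1, 7/8, 9/8, 9/10, 11/10, 11/8, 9/12, 13/12.
The maximum over both is 13; one such subsequence is 35, 23, 30, 16, 21, 1, 8, 6, 25, 20, 23, 16, 17.

13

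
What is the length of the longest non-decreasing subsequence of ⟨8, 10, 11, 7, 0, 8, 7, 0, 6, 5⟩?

Scanning left to right, the best length ending at each element is: 8→1, 10→2, 11→3, 7→1, 0→1, 8→2, 7→2, 0→2, 6→3, 5→3.
So the longest non-decreasing subsequence has length 3, e.g. 8, 10, 11.

3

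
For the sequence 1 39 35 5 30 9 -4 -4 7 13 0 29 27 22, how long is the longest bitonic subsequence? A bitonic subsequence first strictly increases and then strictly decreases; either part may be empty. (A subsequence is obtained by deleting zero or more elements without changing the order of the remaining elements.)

7

One longest bitonic subsequence is 1, 39, 35, 30, 29, 27, 22 (positions 1,2,3,5,12,13,14): it rises to 39 then falls. Length 7 is optimal.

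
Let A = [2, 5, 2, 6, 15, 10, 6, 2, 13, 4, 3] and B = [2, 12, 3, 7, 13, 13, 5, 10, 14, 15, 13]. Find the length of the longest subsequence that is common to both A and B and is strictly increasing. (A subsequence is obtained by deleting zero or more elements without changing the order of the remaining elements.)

4

For each value that appears in both, track the longest common increasing run ending there.
The best achievable length is 4; one witness is 2, 5, 10, 13 (A-positions 1,2,6,9, B-positions 1,7,8,11).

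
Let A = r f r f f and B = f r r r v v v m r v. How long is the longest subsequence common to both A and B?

2

A longest common subsequence is rr (length 2); the LCS DP confirms no longer common subsequence exists.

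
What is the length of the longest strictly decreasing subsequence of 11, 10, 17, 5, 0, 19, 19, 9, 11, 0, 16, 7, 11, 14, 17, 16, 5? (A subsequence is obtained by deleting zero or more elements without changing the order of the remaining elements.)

One longest decreasing subsequence is 11, 10, 9, 7, 5 (positions 1,2,8,12,17), of length 5; no longer one exists.

5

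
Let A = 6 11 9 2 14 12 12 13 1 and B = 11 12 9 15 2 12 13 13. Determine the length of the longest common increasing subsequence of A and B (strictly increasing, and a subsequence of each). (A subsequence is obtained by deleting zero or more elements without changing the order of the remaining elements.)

3

A longest common strictly increasing subsequence is 11, 12, 13 (length 3); it appears in order in both A and B, and no longer such subsequence exists.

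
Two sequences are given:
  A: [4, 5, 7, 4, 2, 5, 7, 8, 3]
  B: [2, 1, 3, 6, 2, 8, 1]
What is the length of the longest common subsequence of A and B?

2

Backtracking the LCS table gives one alignment: 2 (A5,B5) → 8 (A8,B6).
So the longest common subsequence has length 2.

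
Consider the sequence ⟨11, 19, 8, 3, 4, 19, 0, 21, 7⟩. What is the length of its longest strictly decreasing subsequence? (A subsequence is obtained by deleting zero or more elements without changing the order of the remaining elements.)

4

Let dp[i] be the longest decreasing subsequence ending at position i. Then dp = [1, 1, 2, 3, 3, 1, 4, 1, 3].
The maximum is 4; one witness is 11, 8, 3, 0 at positions 1,3,4,7.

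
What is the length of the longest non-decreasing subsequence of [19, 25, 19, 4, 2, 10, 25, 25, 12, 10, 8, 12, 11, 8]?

Let dp[i] be the longest non-decreasing subsequence ending at position i. Then dp = [1, 2, 2, 1, 1, 2, 3, 4, 3, 3, 2, 4, 4, 3].
The maximum is 4; one witness is 19, 25, 25, 25 at positions 1,2,7,8.

4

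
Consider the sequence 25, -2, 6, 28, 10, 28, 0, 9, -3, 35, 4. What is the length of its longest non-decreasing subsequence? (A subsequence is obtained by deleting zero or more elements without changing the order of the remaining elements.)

Let dp[i] be the longest non-decreasing subsequence ending at position i. Then dp = [1, 1, 2, 3, 3, 4, 2, 3, 1, 5, 3].
The maximum is 5; one witness is -2, 6, 28, 28, 35 at positions 2,3,4,6,10.

5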